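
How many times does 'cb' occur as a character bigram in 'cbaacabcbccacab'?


Scanning 'cbaacabcbccacab' for bigram 'cb':
  Position 0: 'cb' -> MATCH
  Position 1: 'ba' -> no
  Position 2: 'aa' -> no
  Position 3: 'ac' -> no
  Position 4: 'ca' -> no
  Position 5: 'ab' -> no
  Position 6: 'bc' -> no
  Position 7: 'cb' -> MATCH
  Position 8: 'bc' -> no
  Position 9: 'cc' -> no
  Position 10: 'ca' -> no
  Position 11: 'ac' -> no
  Position 12: 'ca' -> no
  Position 13: 'ab' -> no
Total matches: 2

2


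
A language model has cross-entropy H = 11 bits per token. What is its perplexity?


Perplexity formula: PP = 2^H
H = 11
PP = 2^11
PP = 2^11 = 2048

2048


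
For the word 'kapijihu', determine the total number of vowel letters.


Scanning each character of 'kapijihu':
  Position 1: 'k' -> consonant (running count: 0)
  Position 2: 'a' -> vowel (running count: 1)
  Position 3: 'p' -> consonant (running count: 1)
  Position 4: 'i' -> vowel (running count: 2)
  Position 5: 'j' -> consonant (running count: 2)
  Position 6: 'i' -> vowel (running count: 3)
  Position 7: 'h' -> consonant (running count: 3)
  Position 8: 'u' -> vowel (running count: 4)
Total vowels: 4

4


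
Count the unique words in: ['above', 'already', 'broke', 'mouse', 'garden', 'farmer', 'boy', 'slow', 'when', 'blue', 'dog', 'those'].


Listing all tokens and tracking unique types:
  Token 1: 'above' -> NEW (unique so far: 1)
  Token 2: 'already' -> NEW (unique so far: 2)
  Token 3: 'broke' -> NEW (unique so far: 3)
  Token 4: 'mouse' -> NEW (unique so far: 4)
  Token 5: 'garden' -> NEW (unique so far: 5)
  Token 6: 'farmer' -> NEW (unique so far: 6)
  Token 7: 'boy' -> NEW (unique so far: 7)
  Token 8: 'slow' -> NEW (unique so far: 8)
  Token 9: 'when' -> NEW (unique so far: 9)
  Token 10: 'blue' -> NEW (unique so far: 10)
  Token 11: 'dog' -> NEW (unique so far: 11)
  Token 12: 'those' -> NEW (unique so far: 12)
Unique types: ('above', 'already', 'blue', 'boy', 'broke', 'dog', 'farmer', 'garden', 'mouse', 'slow', 'those', 'when')
Vocabulary size: 12

12


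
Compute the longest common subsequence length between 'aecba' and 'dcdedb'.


DP table for LCS of 'aecba' and 'dcdedb':
       d  c  d  e  d  b
    0  0  0  0  0  0  0
  a 0  0  0  0  0  0  0
  e 0  0  0  0  1  1  1
  c 0  0  1  1  1  1  1
  b 0  0  1  1  1  1  2
  a 0  0  1  1  1  1  2
LCS: 'eb'
LCS length = 2

2


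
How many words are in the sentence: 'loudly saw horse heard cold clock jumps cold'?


Counting words by splitting on spaces:
  Word 1: 'loudly'
  Word 2: 'saw'
  Word 3: 'horse'
  Word 4: 'heard'
  Word 5: 'cold'
  Word 6: 'clock'
  Word 7: 'jumps'
  Word 8: 'cold'
Total words: 8

8


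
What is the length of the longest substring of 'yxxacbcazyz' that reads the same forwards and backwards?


Scanning 'yxxacbcazyz' for palindromic substrings.
Substring at positions 3-7: 'acbca'.
Check: reverse('acbca') = 'acbca' -> palindrome confirmed.
Neighbouring characters ('x' / 'z') break symmetry, so it cannot extend further.
No longer palindromic substring exists; longest length = 5

5


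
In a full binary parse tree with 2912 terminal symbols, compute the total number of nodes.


Leaf nodes (terminals): 2912
Internal nodes = n - 1 = 2912 - 1 = 2911
Total = leaves + internal = 2912 + 2911 = 5823

5823


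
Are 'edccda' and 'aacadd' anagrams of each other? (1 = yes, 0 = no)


Sort characters of 'edccda': 'accdde'
Sort characters of 'aacadd': 'aaacdd'
Sorted forms differ -> they are NOT anagrams
Result: 0

0


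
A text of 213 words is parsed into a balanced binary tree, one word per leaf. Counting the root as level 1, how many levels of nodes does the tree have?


In a balanced binary tree with n leaves the deepest leaf is ceil(log2(n)) edges below the root,
so counting node levels inclusive of root and leaves gives ceil(log2(n)) + 1 levels.
log2(213) = 7.7347
ceil(7.7347) = 8
levels = 8 + 1 = 9

9


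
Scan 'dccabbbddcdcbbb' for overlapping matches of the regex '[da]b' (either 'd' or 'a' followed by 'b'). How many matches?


Pattern: [da]b means either 'd' or 'a' followed by 'b'.
Scanning 'dccabbbddcdcbbb' position-by-position:
  Pos 0: window 'dc' -> no
  Pos 1: window 'cc' -> no
  Pos 2: window 'ca' -> no
  Pos 3: window 'ab' -> MATCH
  Pos 4: window 'bb' -> no
  Pos 5: window 'bb' -> no
  Pos 6: window 'bd' -> no
  Pos 7: window 'dd' -> no
  Pos 8: window 'dc' -> no
  Pos 9: window 'cd' -> no
  Pos 10: window 'dc' -> no
  Pos 11: window 'cb' -> no
  Pos 12: window 'bb' -> no
  Pos 13: window 'bb' -> no
  Pos 14: window 'b' -> no
Total matches: 1

1


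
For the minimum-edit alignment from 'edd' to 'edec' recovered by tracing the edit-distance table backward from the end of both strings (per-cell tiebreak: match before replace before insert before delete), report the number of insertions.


Edit distance = 2. Backtracking from cell (3, 4) with preference match > replace > insert > delete,
then listing the resulting alignment 'edd' -> 'edec' left to right:
  Step 1: keep 'e'
  Step 2: keep 'd'
  Step 3: insert 'e' [insertion #1]
  Step 4: replace d->c
Total insertions: 1

1


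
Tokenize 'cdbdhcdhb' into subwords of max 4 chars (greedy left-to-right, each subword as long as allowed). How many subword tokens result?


'cdbdhcdhb' has 9 characters.
Chunking with max size 4:
  Chunk 1: 'cdbd' (positions 0-3)
  Chunk 2: 'hcdh' (positions 4-7)
  Chunk 3: 'b' (positions 8-8)
Total chunks: ceil(9 / 4) = 3

3


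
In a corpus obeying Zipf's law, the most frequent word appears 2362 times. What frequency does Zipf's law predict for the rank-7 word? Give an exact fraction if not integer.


Zipf's law: freq(rank) = f1 / rank
f1 = 2362, rank = 7
freq = 2362 / 7
GCD(2362, 7) = 1
Simplified: 2362/7

2362/7


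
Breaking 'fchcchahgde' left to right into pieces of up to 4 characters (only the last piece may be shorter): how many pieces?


'fchcchahgde' has 11 characters.
Chunking with max size 4:
  Chunk 1: 'fchc' (positions 0-3)
  Chunk 2: 'chah' (positions 4-7)
  Chunk 3: 'gde' (positions 8-10)
Total chunks: ceil(11 / 4) = 3

3


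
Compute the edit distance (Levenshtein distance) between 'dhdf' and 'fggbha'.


Building DP table for s1='dhdf' (len 4) and s2='fggbha' (len 6):
       f  g  g  b  h  a
    0  1  2  3  4  5  6
  d 1  1  2  3  4  5  6
  h 2  2  2  3  4  4  5
  d 3  3  3  3  4  5  5
  f 4  3  4  4  4  5  6
Edit distance = dp[4][6] = 6

6


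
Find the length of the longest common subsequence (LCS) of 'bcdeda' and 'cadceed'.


DP table for LCS of 'bcdeda' and 'cadceed':
       c  a  d  c  e  e  d
    0  0  0  0  0  0  0  0
  b 0  0  0  0  0  0  0  0
  c 0  1  1  1  1  1  1  1
  d 0  1  1  2  2  2  2  2
  e 0  1  1  2  2  3  3  3
  d 0  1  1  2  2  3  3  4
  a 0  1  2  2  2  3  3  4
LCS: 'cded'
LCS length = 4

4


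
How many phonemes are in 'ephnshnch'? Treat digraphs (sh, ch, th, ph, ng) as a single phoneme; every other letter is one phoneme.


Parsing 'ephnshnch' greedily, digraphs first:
  'e' -> vowel phoneme (phonemes so far: 1)
  'ph' -> digraph (1 consonant phoneme) (phonemes so far: 2)
  'n' -> consonant phoneme (phonemes so far: 3)
  'sh' -> digraph (1 consonant phoneme) (phonemes so far: 4)
  'n' -> consonant phoneme (phonemes so far: 5)
  'ch' -> digraph (1 consonant phoneme) (phonemes so far: 6)
Total phonemes: 6

6


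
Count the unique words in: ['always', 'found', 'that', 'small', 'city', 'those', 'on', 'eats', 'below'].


Listing all tokens and tracking unique types:
  Token 1: 'always' -> NEW (unique so far: 1)
  Token 2: 'found' -> NEW (unique so far: 2)
  Token 3: 'that' -> NEW (unique so far: 3)
  Token 4: 'small' -> NEW (unique so far: 4)
  Token 5: 'city' -> NEW (unique so far: 5)
  Token 6: 'those' -> NEW (unique so far: 6)
  Token 7: 'on' -> NEW (unique so far: 7)
  Token 8: 'eats' -> NEW (unique so far: 8)
  Token 9: 'below' -> NEW (unique so far: 9)
Unique types: ('always', 'below', 'city', 'eats', 'found', 'on', 'small', 'that', 'those')
Vocabulary size: 9

9


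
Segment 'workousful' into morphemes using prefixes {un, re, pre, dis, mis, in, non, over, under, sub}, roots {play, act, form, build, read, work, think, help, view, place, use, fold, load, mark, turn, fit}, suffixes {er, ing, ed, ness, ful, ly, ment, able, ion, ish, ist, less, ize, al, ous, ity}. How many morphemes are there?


Segmenting 'workousful' against the inventory:
  'work' -> root (morpheme 1)
  'ous' -> suffix (morpheme 2)
  'ful' -> suffix (morpheme 3)
Total morphemes: 3

3


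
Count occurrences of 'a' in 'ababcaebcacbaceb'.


Scanning 'ababcaebcacbaceb' for 'a':
  Position 0: 'a' -> MATCH (count: 1)
  Position 2: 'a' -> MATCH (count: 2)
  Position 5: 'a' -> MATCH (count: 3)
  Position 9: 'a' -> MATCH (count: 4)
  Position 12: 'a' -> MATCH (count: 5)
Total occurrences of 'a': 5

5


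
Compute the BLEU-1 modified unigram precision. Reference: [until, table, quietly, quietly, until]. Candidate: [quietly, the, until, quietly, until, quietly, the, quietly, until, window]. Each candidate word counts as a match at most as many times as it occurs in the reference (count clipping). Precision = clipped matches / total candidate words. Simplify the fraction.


Reference word counts: {'quietly': 2, 'table': 1, 'until': 2}
Checking each candidate word (with clipping):
  'quietly' -> in reference (ref count 2, used 1/2) -> match (matches: 1)
  'the' -> not in reference -> no match (matches: 1)
  'until' -> in reference (ref count 2, used 1/2) -> match (matches: 2)
  'quietly' -> in reference (ref count 2, used 2/2) -> match (matches: 3)
  'until' -> in reference (ref count 2, used 2/2) -> match (matches: 4)
  'quietly' -> ref count 2 already used up (2/2) -> clipped, no match (matches: 4)
  'the' -> not in reference -> no match (matches: 4)
  'quietly' -> ref count 2 already used up (2/2) -> clipped, no match (matches: 4)
  'until' -> ref count 2 already used up (2/2) -> clipped, no match (matches: 4)
  'window' -> not in reference -> no match (matches: 4)
Clipped matches: 4, Candidate length: 10
Precision = 4/10 = 2/5

2/5


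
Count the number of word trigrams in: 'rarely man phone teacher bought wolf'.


Word trigrams from [6] words:
  Trigram 1: (rarely man phone)
  Trigram 2: (man phone teacher)
  Trigram 3: (phone teacher bought)
  Trigram 4: (teacher bought wolf)
Total word trigrams: 6 - 2 = 4

4


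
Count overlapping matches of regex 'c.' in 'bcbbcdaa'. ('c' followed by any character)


Pattern: c. means 'c' followed by any character.
Scanning 'bcbbcdaa' position-by-position:
  Pos 0: window 'bc' -> no
  Pos 1: window 'cb' -> MATCH
  Pos 2: window 'bb' -> no
  Pos 3: window 'bc' -> no
  Pos 4: window 'cd' -> MATCH
  Pos 5: window 'da' -> no
  Pos 6: window 'aa' -> no
  Pos 7: window 'a' -> no
Total matches: 2

2


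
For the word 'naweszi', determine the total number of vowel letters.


Scanning each character of 'naweszi':
  Position 1: 'n' -> consonant (running count: 0)
  Position 2: 'a' -> vowel (running count: 1)
  Position 3: 'w' -> consonant (running count: 1)
  Position 4: 'e' -> vowel (running count: 2)
  Position 5: 's' -> consonant (running count: 2)
  Position 6: 'z' -> consonant (running count: 2)
  Position 7: 'i' -> vowel (running count: 3)
Total vowels: 3

3


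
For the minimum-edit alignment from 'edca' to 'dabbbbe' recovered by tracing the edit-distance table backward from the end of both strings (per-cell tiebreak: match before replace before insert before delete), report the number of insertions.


Edit distance = 7. Backtracking from cell (4, 7) with preference match > replace > insert > delete,
then listing the resulting alignment 'edca' -> 'dabbbbe' left to right:
  Step 1: insert 'd' [insertion #1]
  Step 2: insert 'a' [insertion #2]
  Step 3: insert 'b' [insertion #3]
  Step 4: replace e->b
  Step 5: replace d->b
  Step 6: replace c->b
  Step 7: replace a->e
Total insertions: 3

3


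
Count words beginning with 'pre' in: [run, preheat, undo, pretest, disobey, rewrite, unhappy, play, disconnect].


Checking each word for prefix 'pre':
  'run' -> no (count: 0)
  'preheat' -> YES, starts with 'pre' (count: 1)
  'undo' -> no (count: 1)
  'pretest' -> YES, starts with 'pre' (count: 2)
  'disobey' -> no (count: 2)
  'rewrite' -> no (count: 2)
  'unhappy' -> no (count: 2)
  'play' -> no (count: 2)
  'disconnect' -> no (count: 2)
Total with prefix 'pre': 2

2


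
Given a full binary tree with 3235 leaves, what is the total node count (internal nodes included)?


Leaf nodes (terminals): 3235
Internal nodes = n - 1 = 3235 - 1 = 3234
Total = leaves + internal = 3235 + 3234 = 6469

6469


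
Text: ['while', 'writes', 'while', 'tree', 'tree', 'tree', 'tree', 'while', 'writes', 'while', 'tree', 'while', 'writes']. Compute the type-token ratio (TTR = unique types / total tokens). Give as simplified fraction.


Tokens: 13
Unique types: ('tree', 'while', 'writes') = 3
TTR = 3/13
Already in lowest terms.

3/13


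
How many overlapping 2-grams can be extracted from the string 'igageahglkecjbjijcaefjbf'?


String 'igageahglkecjbjijcaefjbf' has length L = 24.
Number of overlapping n-grams = L - n + 1
Substituting: 24 - 2 + 1 = 23

23


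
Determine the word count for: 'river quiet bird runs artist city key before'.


Counting words by splitting on spaces:
  Word 1: 'river'
  Word 2: 'quiet'
  Word 3: 'bird'
  Word 4: 'runs'
  Word 5: 'artist'
  Word 6: 'city'
  Word 7: 'key'
  Word 8: 'before'
Total words: 8

8


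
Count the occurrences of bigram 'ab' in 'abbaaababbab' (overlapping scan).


Scanning 'abbaaababbab' for bigram 'ab':
  Position 0: 'ab' -> MATCH
  Position 1: 'bb' -> no
  Position 2: 'ba' -> no
  Position 3: 'aa' -> no
  Position 4: 'aa' -> no
  Position 5: 'ab' -> MATCH
  Position 6: 'ba' -> no
  Position 7: 'ab' -> MATCH
  Position 8: 'bb' -> no
  Position 9: 'ba' -> no
  Position 10: 'ab' -> MATCH
Total matches: 4

4


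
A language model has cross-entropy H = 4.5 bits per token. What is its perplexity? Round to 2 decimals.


Perplexity formula: PP = 2^H
H = 4.5
PP = 2^4.5
Decompose: 2^4.5 = 2^4 * 2^0.5 = 2^4 * sqrt(2)
2^4 = 16, sqrt(2) ~ 1.4142136
PP ~ 16 * 1.4142136 = 22.6274176
Rounded to 2 decimals: 22.63

22.63


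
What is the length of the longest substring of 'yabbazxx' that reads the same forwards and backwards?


Scanning 'yabbazxx' for palindromic substrings.
Substring at positions 1-4: 'abba'.
Check: reverse('abba') = 'abba' -> palindrome confirmed.
Neighbouring characters ('y' / 'z') break symmetry, so it cannot extend further.
No longer palindromic substring exists; longest length = 4

4


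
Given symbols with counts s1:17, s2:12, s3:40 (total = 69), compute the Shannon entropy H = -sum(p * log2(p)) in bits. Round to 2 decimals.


Computing entropy H = -sum(p_i * log2(p_i)):
  s1: p = 17/69 = 0.2464, -p*log2(p) = 0.4979
  s2: p = 12/69 = 0.1739, -p*log2(p) = 0.4389
  s3: p = 40/69 = 0.5797, -p*log2(p) = 0.4560
H = sum of terms = 1.3928
Rounded to 2 decimals: 1.39

1.39


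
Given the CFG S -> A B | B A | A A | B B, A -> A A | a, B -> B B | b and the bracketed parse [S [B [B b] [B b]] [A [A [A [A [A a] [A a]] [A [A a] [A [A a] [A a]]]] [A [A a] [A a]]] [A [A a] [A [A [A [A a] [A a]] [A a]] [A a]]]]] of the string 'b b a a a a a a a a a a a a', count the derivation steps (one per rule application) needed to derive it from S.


Every bracketed nonterminal node [X ...] in the tree is produced by exactly one rule application.
Reading the tree off as a leftmost derivation:
  Step 1: S  =>  B A   (applied S -> B A)
  Step 2: B A  =>  B B A   (applied B -> B B)
  Step 3: B B A  =>  b B A   (applied B -> b)
  Step 4: b B A  =>  b b A   (applied B -> b)
  Step 5: b b A  =>  b b A A   (applied A -> A A)
  Step 6: b b A A  =>  b b A A A   (applied A -> A A)
  Step 7: b b A A A  =>  b b A A A A   (applied A -> A A)
  Step 8: b b A A A A  =>  b b A A A A A   (applied A -> A A)
  Step 9: b b A A A A A  =>  b b a A A A A   (applied A -> a)
  Step 10: b b a A A A A  =>  b b a a A A A   (applied A -> a)
  Step 11: b b a a A A A  =>  b b a a A A A A   (applied A -> A A)
  Step 12: b b a a A A A A  =>  b b a a a A A A   (applied A -> a)
  Step 13: b b a a a A A A  =>  b b a a a A A A A   (applied A -> A A)
  Step 14: b b a a a A A A A  =>  b b a a a a A A A   (applied A -> a)
  Step 15: b b a a a a A A A  =>  b b a a a a a A A   (applied A -> a)
  Step 16: b b a a a a a A A  =>  b b a a a a a A A A   (applied A -> A A)
  Step 17: b b a a a a a A A A  =>  b b a a a a a a A A   (applied A -> a)
  Step 18: b b a a a a a a A A  =>  b b a a a a a a a A   (applied A -> a)
  Step 19: b b a a a a a a a A  =>  b b a a a a a a a A A   (applied A -> A A)
  Step 20: b b a a a a a a a A A  =>  b b a a a a a a a a A   (applied A -> a)
  Step 21: b b a a a a a a a a A  =>  b b a a a a a a a a A A   (applied A -> A A)
  Step 22: b b a a a a a a a a A A  =>  b b a a a a a a a a A A A   (applied A -> A A)
  Step 23: b b a a a a a a a a A A A  =>  b b a a a a a a a a A A A A   (applied A -> A A)
  Step 24: b b a a a a a a a a A A A A  =>  b b a a a a a a a a a A A A   (applied A -> a)
  Step 25: b b a a a a a a a a a A A A  =>  b b a a a a a a a a a a A A   (applied A -> a)
  Step 26: b b a a a a a a a a a a A A  =>  b b a a a a a a a a a a a A   (applied A -> a)
  Step 27: b b a a a a a a a a a a a A  =>  b b a a a a a a a a a a a a   (applied A -> a)
Final yield: b b a a a a a a a a a a a a
Total rewrite steps: 27

27


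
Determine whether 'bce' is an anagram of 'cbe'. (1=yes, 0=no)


Sort characters of 'bce': 'bce'
Sort characters of 'cbe': 'bce'
Sorted forms match -> they ARE anagrams
Result: 1

1


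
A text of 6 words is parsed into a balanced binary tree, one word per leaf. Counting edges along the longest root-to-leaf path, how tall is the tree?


In a balanced binary tree with n leaves the deepest leaf is ceil(log2(n)) edges below the root.
log2(6) = 2.5850
ceil(2.5850) = 3
height (edges) = 3

3


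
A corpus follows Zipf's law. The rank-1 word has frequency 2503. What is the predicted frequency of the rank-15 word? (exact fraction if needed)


Zipf's law: freq(rank) = f1 / rank
f1 = 2503, rank = 15
freq = 2503 / 15
GCD(2503, 15) = 1
Simplified: 2503/15

2503/15


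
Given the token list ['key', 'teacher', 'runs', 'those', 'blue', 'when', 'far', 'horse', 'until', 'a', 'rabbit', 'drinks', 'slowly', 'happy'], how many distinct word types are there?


Listing all tokens and tracking unique types:
  Token 1: 'key' -> NEW (unique so far: 1)
  Token 2: 'teacher' -> NEW (unique so far: 2)
  Token 3: 'runs' -> NEW (unique so far: 3)
  Token 4: 'those' -> NEW (unique so far: 4)
  Token 5: 'blue' -> NEW (unique so far: 5)
  Token 6: 'when' -> NEW (unique so far: 6)
  Token 7: 'far' -> NEW (unique so far: 7)
  Token 8: 'horse' -> NEW (unique so far: 8)
  Token 9: 'until' -> NEW (unique so far: 9)
  Token 10: 'a' -> NEW (unique so far: 10)
  Token 11: 'rabbit' -> NEW (unique so far: 11)
  Token 12: 'drinks' -> NEW (unique so far: 12)
  Token 13: 'slowly' -> NEW (unique so far: 13)
  Token 14: 'happy' -> NEW (unique so far: 14)
Unique types: ('a', 'blue', 'drinks', 'far', 'happy', 'horse', 'key', 'rabbit', 'runs', 'slowly', 'teacher', 'those', 'until', 'when')
Vocabulary size: 14

14


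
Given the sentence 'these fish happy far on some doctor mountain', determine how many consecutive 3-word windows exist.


Word trigrams from [8] words:
  Trigram 1: (these fish happy)
  Trigram 2: (fish happy far)
  Trigram 3: (happy far on)
  Trigram 4: (far on some)
  Trigram 5: (on some doctor)
  Trigram 6: (some doctor mountain)
Total word trigrams: 8 - 2 = 6

6


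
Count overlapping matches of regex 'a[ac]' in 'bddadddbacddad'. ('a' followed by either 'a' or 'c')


Pattern: a[ac] means 'a' followed by either 'a' or 'c'.
Scanning 'bddadddbacddad' position-by-position:
  Pos 0: window 'bd' -> no
  Pos 1: window 'dd' -> no
  Pos 2: window 'da' -> no
  Pos 3: window 'ad' -> no
  Pos 4: window 'dd' -> no
  Pos 5: window 'dd' -> no
  Pos 6: window 'db' -> no
  Pos 7: window 'ba' -> no
  Pos 8: window 'ac' -> MATCH
  Pos 9: window 'cd' -> no
  Pos 10: window 'dd' -> no
  Pos 11: window 'da' -> no
  Pos 12: window 'ad' -> no
  Pos 13: window 'd' -> no
Total matches: 1

1


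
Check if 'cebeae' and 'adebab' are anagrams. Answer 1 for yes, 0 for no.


Sort characters of 'cebeae': 'abceee'
Sort characters of 'adebab': 'aabbde'
Sorted forms differ -> they are NOT anagrams
Result: 0

0


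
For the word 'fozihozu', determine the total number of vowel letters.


Scanning each character of 'fozihozu':
  Position 1: 'f' -> consonant (running count: 0)
  Position 2: 'o' -> vowel (running count: 1)
  Position 3: 'z' -> consonant (running count: 1)
  Position 4: 'i' -> vowel (running count: 2)
  Position 5: 'h' -> consonant (running count: 2)
  Position 6: 'o' -> vowel (running count: 3)
  Position 7: 'z' -> consonant (running count: 3)
  Position 8: 'u' -> vowel (running count: 4)
Total vowels: 4

4


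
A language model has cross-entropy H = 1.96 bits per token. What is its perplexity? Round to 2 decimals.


Perplexity formula: PP = 2^H
H = 1.96
PP = 2^1.96
Decompose: 2^1.96 = 2^1 * 2^0.96
2^1 = 2, 2^0.96 ~ 1.9453099
PP ~ 2 * 1.9453099 = 3.8906198
Rounded to 2 decimals: 3.89

3.89


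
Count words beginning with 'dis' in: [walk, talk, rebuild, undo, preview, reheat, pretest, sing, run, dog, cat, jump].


Checking each word for prefix 'dis':
  'walk' -> no (count: 0)
  'talk' -> no (count: 0)
  'rebuild' -> no (count: 0)
  'undo' -> no (count: 0)
  'preview' -> no (count: 0)
  'reheat' -> no (count: 0)
  'pretest' -> no (count: 0)
  'sing' -> no (count: 0)
  'run' -> no (count: 0)
  'dog' -> no (count: 0)
  'cat' -> no (count: 0)
  'jump' -> no (count: 0)
Total with prefix 'dis': 0

0


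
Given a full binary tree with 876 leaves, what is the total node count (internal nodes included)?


Leaf nodes (terminals): 876
Internal nodes = n - 1 = 876 - 1 = 875
Total = leaves + internal = 876 + 875 = 1751

1751


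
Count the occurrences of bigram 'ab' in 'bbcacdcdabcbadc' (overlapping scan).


Scanning 'bbcacdcdabcbadc' for bigram 'ab':
  Position 0: 'bb' -> no
  Position 1: 'bc' -> no
  Position 2: 'ca' -> no
  Position 3: 'ac' -> no
  Position 4: 'cd' -> no
  Position 5: 'dc' -> no
  Position 6: 'cd' -> no
  Position 7: 'da' -> no
  Position 8: 'ab' -> MATCH
  Position 9: 'bc' -> no
  Position 10: 'cb' -> no
  Position 11: 'ba' -> no
  Position 12: 'ad' -> no
  Position 13: 'dc' -> no
Total matches: 1

1


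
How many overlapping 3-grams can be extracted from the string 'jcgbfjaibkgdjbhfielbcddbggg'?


String 'jcgbfjaibkgdjbhfielbcddbggg' has length L = 27.
Number of overlapping n-grams = L - n + 1
Substituting: 27 - 3 + 1 = 25

25


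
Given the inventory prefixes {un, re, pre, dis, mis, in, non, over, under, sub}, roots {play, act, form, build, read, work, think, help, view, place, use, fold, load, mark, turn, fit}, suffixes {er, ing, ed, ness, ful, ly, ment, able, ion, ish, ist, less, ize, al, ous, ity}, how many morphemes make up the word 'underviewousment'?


Segmenting 'underviewousment' against the inventory:
  'under' -> prefix (morpheme 1)
  'view' -> root (morpheme 2)
  'ous' -> suffix (morpheme 3)
  'ment' -> suffix (morpheme 4)
Total morphemes: 4

4


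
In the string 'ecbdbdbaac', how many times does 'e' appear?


Scanning 'ecbdbdbaac' for 'e':
  Position 0: 'e' -> MATCH (count: 1)
Total occurrences of 'e': 1

1


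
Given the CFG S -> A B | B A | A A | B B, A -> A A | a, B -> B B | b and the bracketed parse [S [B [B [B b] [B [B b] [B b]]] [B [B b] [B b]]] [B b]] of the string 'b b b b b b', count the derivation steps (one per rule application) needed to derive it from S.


Every bracketed nonterminal node [X ...] in the tree is produced by exactly one rule application.
Reading the tree off as a leftmost derivation:
  Step 1: S  =>  B B   (applied S -> B B)
  Step 2: B B  =>  B B B   (applied B -> B B)
  Step 3: B B B  =>  B B B B   (applied B -> B B)
  Step 4: B B B B  =>  b B B B   (applied B -> b)
  Step 5: b B B B  =>  b B B B B   (applied B -> B B)
  Step 6: b B B B B  =>  b b B B B   (applied B -> b)
  Step 7: b b B B B  =>  b b b B B   (applied B -> b)
  Step 8: b b b B B  =>  b b b B B B   (applied B -> B B)
  Step 9: b b b B B B  =>  b b b b B B   (applied B -> b)
  Step 10: b b b b B B  =>  b b b b b B   (applied B -> b)
  Step 11: b b b b b B  =>  b b b b b b   (applied B -> b)
Final yield: b b b b b b
Total rewrite steps: 11

11


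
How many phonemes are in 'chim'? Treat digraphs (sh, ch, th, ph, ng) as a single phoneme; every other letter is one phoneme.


Parsing 'chim' greedily, digraphs first:
  'ch' -> digraph (1 consonant phoneme) (phonemes so far: 1)
  'i' -> vowel phoneme (phonemes so far: 2)
  'm' -> consonant phoneme (phonemes so far: 3)
Total phonemes: 3

3


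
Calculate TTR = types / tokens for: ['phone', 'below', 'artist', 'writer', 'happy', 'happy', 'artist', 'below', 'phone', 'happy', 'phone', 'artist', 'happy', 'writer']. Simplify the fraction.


Tokens: 14
Unique types: ('artist', 'below', 'happy', 'phone', 'writer') = 5
TTR = 5/14
Already in lowest terms.

5/14


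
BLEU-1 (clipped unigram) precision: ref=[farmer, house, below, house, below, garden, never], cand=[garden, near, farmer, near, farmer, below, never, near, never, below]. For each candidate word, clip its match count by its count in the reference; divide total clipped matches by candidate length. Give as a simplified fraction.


Reference word counts: {'below': 2, 'farmer': 1, 'garden': 1, 'house': 2, 'never': 1}
Checking each candidate word (with clipping):
  'garden' -> in reference (ref count 1, used 1/1) -> match (matches: 1)
  'near' -> not in reference -> no match (matches: 1)
  'farmer' -> in reference (ref count 1, used 1/1) -> match (matches: 2)
  'near' -> not in reference -> no match (matches: 2)
  'farmer' -> ref count 1 already used up (1/1) -> clipped, no match (matches: 2)
  'below' -> in reference (ref count 2, used 1/2) -> match (matches: 3)
  'never' -> in reference (ref count 1, used 1/1) -> match (matches: 4)
  'near' -> not in reference -> no match (matches: 4)
  'never' -> ref count 1 already used up (1/1) -> clipped, no match (matches: 4)
  'below' -> in reference (ref count 2, used 2/2) -> match (matches: 5)
Clipped matches: 5, Candidate length: 10
Precision = 5/10 = 1/2

1/2


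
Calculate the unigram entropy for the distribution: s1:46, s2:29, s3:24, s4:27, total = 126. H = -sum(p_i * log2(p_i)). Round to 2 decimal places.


Computing entropy H = -sum(p_i * log2(p_i)):
  s1: p = 46/126 = 0.3651, -p*log2(p) = 0.5307
  s2: p = 29/126 = 0.2302, -p*log2(p) = 0.4878
  s3: p = 24/126 = 0.1905, -p*log2(p) = 0.4557
  s4: p = 27/126 = 0.2143, -p*log2(p) = 0.4762
H = sum of terms = 1.9504
Rounded to 2 decimals: 1.95

1.95


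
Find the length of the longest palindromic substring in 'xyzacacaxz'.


Scanning 'xyzacacaxz' for palindromic substrings.
Substring at positions 3-7: 'acaca'.
Check: reverse('acaca') = 'acaca' -> palindrome confirmed.
Neighbouring characters ('z' / 'x') break symmetry, so it cannot extend further.
No longer palindromic substring exists; longest length = 5

5


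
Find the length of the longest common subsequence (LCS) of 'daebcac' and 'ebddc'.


DP table for LCS of 'daebcac' and 'ebddc':
       e  b  d  d  c
    0  0  0  0  0  0
  d 0  0  0  1  1  1
  a 0  0  0  1  1  1
  e 0  1  1  1  1  1
  b 0  1  2  2  2  2
  c 0  1  2  2  2  3
  a 0  1  2  2  2  3
  c 0  1  2  2  2  3
LCS: 'ebc'
LCS length = 3

3


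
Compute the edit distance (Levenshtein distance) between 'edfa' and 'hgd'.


Building DP table for s1='edfa' (len 4) and s2='hgd' (len 3):
       h  g  d
    0  1  2  3
  e 1  1  2  3
  d 2  2  2  2
  f 3  3  3  3
  a 4  4  4  4
Edit distance = dp[4][3] = 4

4


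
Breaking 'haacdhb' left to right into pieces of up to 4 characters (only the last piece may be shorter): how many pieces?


'haacdhb' has 7 characters.
Chunking with max size 4:
  Chunk 1: 'haac' (positions 0-3)
  Chunk 2: 'dhb' (positions 4-6)
Total chunks: ceil(7 / 4) = 2

2


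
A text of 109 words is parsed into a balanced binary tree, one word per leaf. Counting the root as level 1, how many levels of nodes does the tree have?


In a balanced binary tree with n leaves the deepest leaf is ceil(log2(n)) edges below the root,
so counting node levels inclusive of root and leaves gives ceil(log2(n)) + 1 levels.
log2(109) = 6.7682
ceil(6.7682) = 7
levels = 7 + 1 = 8

8


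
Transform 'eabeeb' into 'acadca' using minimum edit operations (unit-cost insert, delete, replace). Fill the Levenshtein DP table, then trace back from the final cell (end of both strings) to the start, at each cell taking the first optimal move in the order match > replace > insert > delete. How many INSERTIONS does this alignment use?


Edit distance = 6. Backtracking from cell (6, 6) with preference match > replace > insert > delete,
then listing the resulting alignment 'eabeeb' -> 'acadca' left to right:
  Step 1: replace e->a
  Step 2: replace a->c
  Step 3: replace b->a
  Step 4: replace e->d
  Step 5: replace e->c
  Step 6: replace b->a
Total insertions: 0

0


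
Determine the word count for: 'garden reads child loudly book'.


Counting words by splitting on spaces:
  Word 1: 'garden'
  Word 2: 'reads'
  Word 3: 'child'
  Word 4: 'loudly'
  Word 5: 'book'
Total words: 5

5


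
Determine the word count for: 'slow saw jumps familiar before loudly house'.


Counting words by splitting on spaces:
  Word 1: 'slow'
  Word 2: 'saw'
  Word 3: 'jumps'
  Word 4: 'familiar'
  Word 5: 'before'
  Word 6: 'loudly'
  Word 7: 'house'
Total words: 7

7


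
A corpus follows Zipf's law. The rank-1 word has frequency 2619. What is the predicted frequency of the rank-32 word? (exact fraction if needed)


Zipf's law: freq(rank) = f1 / rank
f1 = 2619, rank = 32
freq = 2619 / 32
GCD(2619, 32) = 1
Simplified: 2619/32

2619/32


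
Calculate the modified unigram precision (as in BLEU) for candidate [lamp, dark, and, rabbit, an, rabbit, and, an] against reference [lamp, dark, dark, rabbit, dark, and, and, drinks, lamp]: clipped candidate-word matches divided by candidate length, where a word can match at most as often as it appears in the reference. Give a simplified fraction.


Reference word counts: {'and': 2, 'dark': 3, 'drinks': 1, 'lamp': 2, 'rabbit': 1}
Checking each candidate word (with clipping):
  'lamp' -> in reference (ref count 2, used 1/2) -> match (matches: 1)
  'dark' -> in reference (ref count 3, used 1/3) -> match (matches: 2)
  'and' -> in reference (ref count 2, used 1/2) -> match (matches: 3)
  'rabbit' -> in reference (ref count 1, used 1/1) -> match (matches: 4)
  'an' -> not in reference -> no match (matches: 4)
  'rabbit' -> ref count 1 already used up (1/1) -> clipped, no match (matches: 4)
  'and' -> in reference (ref count 2, used 2/2) -> match (matches: 5)
  'an' -> not in reference -> no match (matches: 5)
Clipped matches: 5, Candidate length: 8
Precision = 5/8

5/8


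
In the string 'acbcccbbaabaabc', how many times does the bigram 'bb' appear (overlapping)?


Scanning 'acbcccbbaabaabc' for bigram 'bb':
  Position 0: 'ac' -> no
  Position 1: 'cb' -> no
  Position 2: 'bc' -> no
  Position 3: 'cc' -> no
  Position 4: 'cc' -> no
  Position 5: 'cb' -> no
  Position 6: 'bb' -> MATCH
  Position 7: 'ba' -> no
  Position 8: 'aa' -> no
  Position 9: 'ab' -> no
  Position 10: 'ba' -> no
  Position 11: 'aa' -> no
  Position 12: 'ab' -> no
  Position 13: 'bc' -> no
Total matches: 1

1


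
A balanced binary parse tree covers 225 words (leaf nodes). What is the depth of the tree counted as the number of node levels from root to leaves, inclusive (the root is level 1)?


In a balanced binary tree with n leaves the deepest leaf is ceil(log2(n)) edges below the root,
so counting node levels inclusive of root and leaves gives ceil(log2(n)) + 1 levels.
log2(225) = 7.8138
ceil(7.8138) = 8
levels = 8 + 1 = 9

9


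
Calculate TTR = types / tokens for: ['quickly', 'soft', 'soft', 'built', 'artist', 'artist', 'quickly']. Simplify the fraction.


Tokens: 7
Unique types: ('artist', 'built', 'quickly', 'soft') = 4
TTR = 4/7
Already in lowest terms.

4/7


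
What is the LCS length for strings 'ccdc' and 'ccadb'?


DP table for LCS of 'ccdc' and 'ccadb':
       c  c  a  d  b
    0  0  0  0  0  0
  c 0  1  1  1  1  1
  c 0  1  2  2  2  2
  d 0  1  2  2  3  3
  c 0  1  2  2  3  3
LCS: 'ccd'
LCS length = 3

3


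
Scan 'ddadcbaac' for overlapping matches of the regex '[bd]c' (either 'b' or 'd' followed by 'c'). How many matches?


Pattern: [bd]c means either 'b' or 'd' followed by 'c'.
Scanning 'ddadcbaac' position-by-position:
  Pos 0: window 'dd' -> no
  Pos 1: window 'da' -> no
  Pos 2: window 'ad' -> no
  Pos 3: window 'dc' -> MATCH
  Pos 4: window 'cb' -> no
  Pos 5: window 'ba' -> no
  Pos 6: window 'aa' -> no
  Pos 7: window 'ac' -> no
  Pos 8: window 'c' -> no
Total matches: 1

1


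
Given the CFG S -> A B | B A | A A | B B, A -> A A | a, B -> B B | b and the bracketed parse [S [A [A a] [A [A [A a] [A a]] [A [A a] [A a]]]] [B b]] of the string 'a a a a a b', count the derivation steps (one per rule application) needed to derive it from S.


Every bracketed nonterminal node [X ...] in the tree is produced by exactly one rule application.
Reading the tree off as a leftmost derivation:
  Step 1: S  =>  A B   (applied S -> A B)
  Step 2: A B  =>  A A B   (applied A -> A A)
  Step 3: A A B  =>  a A B   (applied A -> a)
  Step 4: a A B  =>  a A A B   (applied A -> A A)
  Step 5: a A A B  =>  a A A A B   (applied A -> A A)
  Step 6: a A A A B  =>  a a A A B   (applied A -> a)
  Step 7: a a A A B  =>  a a a A B   (applied A -> a)
  Step 8: a a a A B  =>  a a a A A B   (applied A -> A A)
  Step 9: a a a A A B  =>  a a a a A B   (applied A -> a)
  Step 10: a a a a A B  =>  a a a a a B   (applied A -> a)
  Step 11: a a a a a B  =>  a a a a a b   (applied B -> b)
Final yield: a a a a a b
Total rewrite steps: 11

11


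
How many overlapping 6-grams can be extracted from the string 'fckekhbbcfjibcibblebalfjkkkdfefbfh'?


String 'fckekhbbcfjibcibblebalfjkkkdfefbfh' has length L = 34.
Number of overlapping n-grams = L - n + 1
Substituting: 34 - 6 + 1 = 29

29


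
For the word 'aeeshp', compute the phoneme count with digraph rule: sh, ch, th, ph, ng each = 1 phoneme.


Parsing 'aeeshp' greedily, digraphs first:
  'a' -> vowel phoneme (phonemes so far: 1)
  'e' -> vowel phoneme (phonemes so far: 2)
  'e' -> vowel phoneme (phonemes so far: 3)
  'sh' -> digraph (1 consonant phoneme) (phonemes so far: 4)
  'p' -> consonant phoneme (phonemes so far: 5)
Total phonemes: 5

5


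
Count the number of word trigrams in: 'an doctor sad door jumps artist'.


Word trigrams from [6] words:
  Trigram 1: (an doctor sad)
  Trigram 2: (doctor sad door)
  Trigram 3: (sad door jumps)
  Trigram 4: (door jumps artist)
Total word trigrams: 6 - 2 = 4

4


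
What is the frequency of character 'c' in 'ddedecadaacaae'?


Scanning 'ddedecadaacaae' for 'c':
  Position 5: 'c' -> MATCH (count: 1)
  Position 10: 'c' -> MATCH (count: 2)
Total occurrences of 'c': 2

2


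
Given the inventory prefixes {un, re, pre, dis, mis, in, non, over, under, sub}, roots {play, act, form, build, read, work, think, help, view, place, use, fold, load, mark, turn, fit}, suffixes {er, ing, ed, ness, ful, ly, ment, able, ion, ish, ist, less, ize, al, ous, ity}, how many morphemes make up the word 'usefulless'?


Segmenting 'usefulless' against the inventory:
  'use' -> root (morpheme 1)
  'ful' -> suffix (morpheme 2)
  'less' -> suffix (morpheme 3)
Total morphemes: 3

3


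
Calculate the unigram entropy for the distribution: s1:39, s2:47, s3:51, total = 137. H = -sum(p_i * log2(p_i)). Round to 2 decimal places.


Computing entropy H = -sum(p_i * log2(p_i)):
  s1: p = 39/137 = 0.2847, -p*log2(p) = 0.5160
  s2: p = 47/137 = 0.3431, -p*log2(p) = 0.5295
  s3: p = 51/137 = 0.3723, -p*log2(p) = 0.5307
H = sum of terms = 1.5762
Rounded to 2 decimals: 1.58

1.58


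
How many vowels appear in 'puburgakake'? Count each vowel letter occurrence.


Scanning each character of 'puburgakake':
  Position 1: 'p' -> consonant (running count: 0)
  Position 2: 'u' -> vowel (running count: 1)
  Position 3: 'b' -> consonant (running count: 1)
  Position 4: 'u' -> vowel (running count: 2)
  Position 5: 'r' -> consonant (running count: 2)
  Position 6: 'g' -> consonant (running count: 2)
  Position 7: 'a' -> vowel (running count: 3)
  Position 8: 'k' -> consonant (running count: 3)
  Position 9: 'a' -> vowel (running count: 4)
  Position 10: 'k' -> consonant (running count: 4)
  Position 11: 'e' -> vowel (running count: 5)
Total vowels: 5

5


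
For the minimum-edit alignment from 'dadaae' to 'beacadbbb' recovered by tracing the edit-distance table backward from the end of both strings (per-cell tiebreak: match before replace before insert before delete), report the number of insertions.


Edit distance = 7. Backtracking from cell (6, 9) with preference match > replace > insert > delete,
then listing the resulting alignment 'dadaae' -> 'beacadbbb' left to right:
  Step 1: insert 'b' [insertion #1]
  Step 2: insert 'e' [insertion #2]
  Step 3: insert 'a' [insertion #3]
  Step 4: replace d->c
  Step 5: keep 'a'
  Step 6: keep 'd'
  Step 7: replace a->b
  Step 8: replace a->b
  Step 9: replace e->b
Total insertions: 3

3


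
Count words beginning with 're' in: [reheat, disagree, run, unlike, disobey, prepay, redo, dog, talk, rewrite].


Checking each word for prefix 're':
  'reheat' -> YES, starts with 're' (count: 1)
  'disagree' -> no (count: 1)
  'run' -> no (count: 1)
  'unlike' -> no (count: 1)
  'disobey' -> no (count: 1)
  'prepay' -> no (count: 1)
  'redo' -> YES, starts with 're' (count: 2)
  'dog' -> no (count: 2)
  'talk' -> no (count: 2)
  'rewrite' -> YES, starts with 're' (count: 3)
Total with prefix 're': 3

3


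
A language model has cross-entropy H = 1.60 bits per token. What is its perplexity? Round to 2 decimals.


Perplexity formula: PP = 2^H
H = 1.60
PP = 2^1.60
Decompose: 2^1.60 = 2^1 * 2^0.60
2^1 = 2, 2^0.60 ~ 1.5157166
PP ~ 2 * 1.5157166 = 3.0314332
Rounded to 2 decimals: 3.03

3.03


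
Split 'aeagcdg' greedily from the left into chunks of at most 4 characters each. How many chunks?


'aeagcdg' has 7 characters.
Chunking with max size 4:
  Chunk 1: 'aeag' (positions 0-3)
  Chunk 2: 'cdg' (positions 4-6)
Total chunks: ceil(7 / 4) = 2

2


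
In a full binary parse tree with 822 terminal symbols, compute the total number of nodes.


Leaf nodes (terminals): 822
Internal nodes = n - 1 = 822 - 1 = 821
Total = leaves + internal = 822 + 821 = 1643

1643


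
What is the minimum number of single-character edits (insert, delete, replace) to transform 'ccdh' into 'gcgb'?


Building DP table for s1='ccdh' (len 4) and s2='gcgb' (len 4):
       g  c  g  b
    0  1  2  3  4
  c 1  1  1  2  3
  c 2  2  1  2  3
  d 3  3  2  2  3
  h 4  4  3  3  3
Edit distance = dp[4][4] = 3

3


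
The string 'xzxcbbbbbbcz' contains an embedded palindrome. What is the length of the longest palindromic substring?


Scanning 'xzxcbbbbbbcz' for palindromic substrings.
Substring at positions 3-10: 'cbbbbbbc'.
Check: reverse('cbbbbbbc') = 'cbbbbbbc' -> palindrome confirmed.
Neighbouring characters ('x' / 'z') break symmetry, so it cannot extend further.
No longer palindromic substring exists; longest length = 8

8


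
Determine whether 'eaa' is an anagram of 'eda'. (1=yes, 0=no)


Sort characters of 'eaa': 'aae'
Sort characters of 'eda': 'ade'
Sorted forms differ -> they are NOT anagrams
Result: 0

0


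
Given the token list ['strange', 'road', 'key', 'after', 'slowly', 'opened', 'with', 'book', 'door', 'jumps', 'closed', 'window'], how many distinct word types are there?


Listing all tokens and tracking unique types:
  Token 1: 'strange' -> NEW (unique so far: 1)
  Token 2: 'road' -> NEW (unique so far: 2)
  Token 3: 'key' -> NEW (unique so far: 3)
  Token 4: 'after' -> NEW (unique so far: 4)
  Token 5: 'slowly' -> NEW (unique so far: 5)
  Token 6: 'opened' -> NEW (unique so far: 6)
  Token 7: 'with' -> NEW (unique so far: 7)
  Token 8: 'book' -> NEW (unique so far: 8)
  Token 9: 'door' -> NEW (unique so far: 9)
  Token 10: 'jumps' -> NEW (unique so far: 10)
  Token 11: 'closed' -> NEW (unique so far: 11)
  Token 12: 'window' -> NEW (unique so far: 12)
Unique types: ('after', 'book', 'closed', 'door', 'jumps', 'key', 'opened', 'road', 'slowly', 'strange', 'window', 'with')
Vocabulary size: 12

12
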